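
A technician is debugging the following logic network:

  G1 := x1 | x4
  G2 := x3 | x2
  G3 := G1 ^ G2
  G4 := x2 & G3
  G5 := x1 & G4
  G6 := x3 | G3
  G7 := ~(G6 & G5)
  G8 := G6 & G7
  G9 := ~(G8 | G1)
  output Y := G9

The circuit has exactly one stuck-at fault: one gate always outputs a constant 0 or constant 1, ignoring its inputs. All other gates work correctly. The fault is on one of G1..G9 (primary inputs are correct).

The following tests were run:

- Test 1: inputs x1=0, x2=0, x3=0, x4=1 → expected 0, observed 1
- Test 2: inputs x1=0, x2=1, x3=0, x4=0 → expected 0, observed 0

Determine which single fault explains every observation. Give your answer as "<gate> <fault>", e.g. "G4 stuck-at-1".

Fault-free values for test 1 (x1=0, x2=0, x3=0, x4=1): G1=1, G2=0, G3=1, G4=0, G5=0, G6=1, G7=1, G8=1, G9=0, giving Y=0. Observed 1.
Test 1: faults giving observed 1 are {G1 stuck-at-0, G9 stuck-at-1}.
Test 2 (x1=0, x2=1, x3=0, x4=0): fault-free G1=0, G2=1, G3=1, G4=1, G5=0, G6=1, G7=1, G8=1, G9=0 → 0; observed 0. Eliminates G9 stuck-at-1.
Only G1 stuck-at-0 is consistent with every test.

G1 stuck-at-0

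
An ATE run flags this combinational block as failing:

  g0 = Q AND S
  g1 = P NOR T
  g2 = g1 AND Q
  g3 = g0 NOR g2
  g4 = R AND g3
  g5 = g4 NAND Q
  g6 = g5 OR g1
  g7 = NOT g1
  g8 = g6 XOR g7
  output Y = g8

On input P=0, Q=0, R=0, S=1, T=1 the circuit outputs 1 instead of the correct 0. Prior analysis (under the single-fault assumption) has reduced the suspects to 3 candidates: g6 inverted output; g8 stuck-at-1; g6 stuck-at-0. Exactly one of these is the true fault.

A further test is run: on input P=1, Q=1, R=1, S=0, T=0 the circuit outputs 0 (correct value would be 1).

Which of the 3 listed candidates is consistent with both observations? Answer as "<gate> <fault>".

g6 inverted output

Evaluate each candidate on input P=1, Q=1, R=1, S=0, T=0:
  g6 inverted output: g0=0, g1=0, g2=0, g3=1, g4=1, g5=0, g6=1 [inverted output], g7=1, g8=0 → 0 — matches
  g8 stuck-at-1: g0=0, g1=0, g2=0, g3=1, g4=1, g5=0, g6=0, g7=1, g8=1 [stuck-at-1] → 1 — eliminated
  g6 stuck-at-0: g0=0, g1=0, g2=0, g3=1, g4=1, g5=0, g6=0 [stuck-at-0], g7=1, g8=1 → 1 — eliminated
Only g6 inverted output reproduces the observed 0.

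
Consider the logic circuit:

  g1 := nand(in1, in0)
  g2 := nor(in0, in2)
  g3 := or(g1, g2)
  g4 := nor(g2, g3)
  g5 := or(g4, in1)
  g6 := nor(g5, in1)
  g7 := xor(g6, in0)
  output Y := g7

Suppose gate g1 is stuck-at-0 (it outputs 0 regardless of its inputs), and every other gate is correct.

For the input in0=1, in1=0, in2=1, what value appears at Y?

Propagate with g1 forced: g1=0 [stuck-at-0], g2=0, g3=0, g4=1, g5=1, g6=0, g7=1.
So Y = 1. (Without the fault it would be 0.)

1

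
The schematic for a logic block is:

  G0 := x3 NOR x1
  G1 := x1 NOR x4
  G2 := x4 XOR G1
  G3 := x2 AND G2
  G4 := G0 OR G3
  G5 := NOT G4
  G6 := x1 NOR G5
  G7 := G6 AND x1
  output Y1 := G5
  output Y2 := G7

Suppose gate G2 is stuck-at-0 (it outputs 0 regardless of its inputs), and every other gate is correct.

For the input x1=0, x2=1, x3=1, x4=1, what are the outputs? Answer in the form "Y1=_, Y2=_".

Y1=1, Y2=0

Propagate with G2 forced: G0=0, G1=0, G2=0 [stuck-at-0], G3=0, G4=0, G5=1, G6=0, G7=0.
So the outputs are Y1=1, Y2=0. (Without the fault they would be Y1=0, Y2=0.)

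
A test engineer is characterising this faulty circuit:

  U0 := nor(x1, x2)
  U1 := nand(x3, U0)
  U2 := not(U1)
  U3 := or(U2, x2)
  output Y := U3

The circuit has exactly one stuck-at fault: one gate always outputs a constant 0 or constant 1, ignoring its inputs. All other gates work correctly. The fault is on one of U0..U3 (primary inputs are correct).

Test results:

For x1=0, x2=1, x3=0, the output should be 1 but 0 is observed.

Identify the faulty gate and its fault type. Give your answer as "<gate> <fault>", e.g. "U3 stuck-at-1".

Fault-free values for test 1 (x1=0, x2=1, x3=0): U0=0, U1=1, U2=0, U3=1, giving Y=1. Observed 0.
Test 1: faults giving observed 0 are {U3 stuck-at-0}.
Only U3 stuck-at-0 is consistent with every test.

U3 stuck-at-0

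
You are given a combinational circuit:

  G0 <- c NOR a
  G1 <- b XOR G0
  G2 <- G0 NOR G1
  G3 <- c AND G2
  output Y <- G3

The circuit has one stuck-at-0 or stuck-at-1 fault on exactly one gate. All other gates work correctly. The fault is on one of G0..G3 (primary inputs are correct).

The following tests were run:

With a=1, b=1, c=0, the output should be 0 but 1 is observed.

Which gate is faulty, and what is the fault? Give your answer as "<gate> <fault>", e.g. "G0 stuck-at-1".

G3 stuck-at-1

Fault-free values for test 1 (a=1, b=1, c=0): G0=0, G1=1, G2=0, G3=0, giving Y=0. Observed 1.
Test 1: faults giving observed 1 are {G3 stuck-at-1}.
Only G3 stuck-at-1 is consistent with every test.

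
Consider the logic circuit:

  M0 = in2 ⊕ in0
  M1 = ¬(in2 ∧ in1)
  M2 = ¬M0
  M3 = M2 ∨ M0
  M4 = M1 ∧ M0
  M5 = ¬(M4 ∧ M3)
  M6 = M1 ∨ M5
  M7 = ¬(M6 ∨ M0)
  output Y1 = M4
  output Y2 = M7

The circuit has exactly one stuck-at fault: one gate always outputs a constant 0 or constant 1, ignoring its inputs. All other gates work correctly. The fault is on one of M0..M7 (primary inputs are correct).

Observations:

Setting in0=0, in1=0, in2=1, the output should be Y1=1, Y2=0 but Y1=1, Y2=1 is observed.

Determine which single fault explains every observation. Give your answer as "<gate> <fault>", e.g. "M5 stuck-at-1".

M7 stuck-at-1

Fault-free values for test 1 (in0=0, in1=0, in2=1): M0=1, M1=1, M2=0, M3=1, M4=1, M5=0, M6=1, M7=0, giving Y1=1, Y2=0. Observed Y1=1, Y2=1.
Test 1: faults giving observed Y1=1, Y2=1 are {M7 stuck-at-1}.
Only M7 stuck-at-1 is consistent with every test.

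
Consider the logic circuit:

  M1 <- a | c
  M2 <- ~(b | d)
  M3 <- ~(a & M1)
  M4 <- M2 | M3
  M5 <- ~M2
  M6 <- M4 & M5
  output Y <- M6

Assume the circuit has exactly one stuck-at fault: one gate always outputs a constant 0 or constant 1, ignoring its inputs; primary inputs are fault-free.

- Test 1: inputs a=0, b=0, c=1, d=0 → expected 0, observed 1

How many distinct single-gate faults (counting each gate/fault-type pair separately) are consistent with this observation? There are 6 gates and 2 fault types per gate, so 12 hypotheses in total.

Fault-free: M1=1, M2=1, M3=1, M4=1, M5=0, M6=0 → 0. Observed 1.
  M1 stuck-at-0: output 0 ✗
  M1 stuck-at-1: output 0 ✗
  M2 stuck-at-0: output 1 ✓
  M2 stuck-at-1: output 0 ✗
  M3 stuck-at-0: output 0 ✗
  M3 stuck-at-1: output 0 ✗
  M4 stuck-at-0: output 0 ✗
  M4 stuck-at-1: output 0 ✗
  M5 stuck-at-0: output 0 ✗
  M5 stuck-at-1: output 1 ✓
  M6 stuck-at-0: output 0 ✗
  M6 stuck-at-1: output 1 ✓
Consistent faults: {M2 stuck-at-0, M5 stuck-at-1, M6 stuck-at-1} — 3 in all.

3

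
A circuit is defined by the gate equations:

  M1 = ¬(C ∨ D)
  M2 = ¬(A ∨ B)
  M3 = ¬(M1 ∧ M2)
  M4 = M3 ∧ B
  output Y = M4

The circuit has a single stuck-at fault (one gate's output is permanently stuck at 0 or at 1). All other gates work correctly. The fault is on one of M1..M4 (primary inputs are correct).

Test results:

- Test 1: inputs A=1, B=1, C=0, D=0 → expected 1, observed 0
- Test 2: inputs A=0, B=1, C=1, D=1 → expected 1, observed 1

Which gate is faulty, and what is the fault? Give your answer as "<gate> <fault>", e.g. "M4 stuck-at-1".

M2 stuck-at-1

Fault-free values for test 1 (A=1, B=1, C=0, D=0): M1=1, M2=0, M3=1, M4=1, giving Y=1. Observed 0.
Test 1: faults giving observed 0 are {M2 stuck-at-1, M3 stuck-at-0, M4 stuck-at-0}.
Test 2 (A=0, B=1, C=1, D=1): fault-free M1=0, M2=0, M3=1, M4=1 → 1; observed 1. Eliminates M3 stuck-at-0, M4 stuck-at-0.
Only M2 stuck-at-1 is consistent with every test.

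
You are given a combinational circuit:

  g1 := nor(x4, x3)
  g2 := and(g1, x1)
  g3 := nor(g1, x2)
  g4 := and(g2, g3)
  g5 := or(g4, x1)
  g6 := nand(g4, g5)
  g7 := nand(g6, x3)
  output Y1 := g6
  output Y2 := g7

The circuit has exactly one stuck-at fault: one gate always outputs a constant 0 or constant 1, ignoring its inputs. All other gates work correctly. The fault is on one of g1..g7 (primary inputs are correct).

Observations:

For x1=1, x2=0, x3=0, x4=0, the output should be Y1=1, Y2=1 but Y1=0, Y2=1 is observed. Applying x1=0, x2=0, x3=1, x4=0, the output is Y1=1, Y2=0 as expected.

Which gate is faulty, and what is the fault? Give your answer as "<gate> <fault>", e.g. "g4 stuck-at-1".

g3 stuck-at-1

Fault-free values for test 1 (x1=1, x2=0, x3=0, x4=0): g1=1, g2=1, g3=0, g4=0, g5=1, g6=1, g7=1, giving Y1=1, Y2=1. Observed Y1=0, Y2=1.
Test 1: faults giving observed Y1=0, Y2=1 are {g3 stuck-at-1, g4 stuck-at-1, g6 stuck-at-0}.
Test 2 (x1=0, x2=0, x3=1, x4=0): fault-free g1=0, g2=0, g3=1, g4=0, g5=0, g6=1, g7=0 → Y1=1, Y2=0; observed Y1=1, Y2=0. Eliminates g4 stuck-at-1, g6 stuck-at-0.
Only g3 stuck-at-1 is consistent with every test.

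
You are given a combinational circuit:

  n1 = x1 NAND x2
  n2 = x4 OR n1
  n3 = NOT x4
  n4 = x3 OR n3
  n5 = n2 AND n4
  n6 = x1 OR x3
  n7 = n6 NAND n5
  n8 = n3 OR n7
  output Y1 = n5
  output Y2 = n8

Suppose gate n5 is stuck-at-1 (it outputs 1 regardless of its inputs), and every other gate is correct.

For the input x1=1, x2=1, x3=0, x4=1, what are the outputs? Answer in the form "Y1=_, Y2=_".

Propagate with n5 forced: n1=0, n2=1, n3=0, n4=0, n5=1 [stuck-at-1], n6=1, n7=0, n8=0.
So the outputs are Y1=1, Y2=0. (Without the fault they would be Y1=0, Y2=1.)

Y1=1, Y2=0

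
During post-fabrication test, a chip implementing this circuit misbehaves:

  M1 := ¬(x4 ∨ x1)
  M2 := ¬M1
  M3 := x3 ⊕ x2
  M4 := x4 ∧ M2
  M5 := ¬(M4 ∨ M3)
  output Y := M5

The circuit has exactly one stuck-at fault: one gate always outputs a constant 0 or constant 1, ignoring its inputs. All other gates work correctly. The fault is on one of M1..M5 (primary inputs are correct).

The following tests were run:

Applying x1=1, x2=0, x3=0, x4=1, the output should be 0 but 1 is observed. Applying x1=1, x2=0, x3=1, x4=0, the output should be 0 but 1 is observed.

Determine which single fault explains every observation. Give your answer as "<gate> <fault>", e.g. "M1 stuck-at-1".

Fault-free values for test 1 (x1=1, x2=0, x3=0, x4=1): M1=0, M2=1, M3=0, M4=1, M5=0, giving Y=0. Observed 1.
Test 1: faults giving observed 1 are {M1 stuck-at-1, M2 stuck-at-0, M4 stuck-at-0, M5 stuck-at-1}.
Test 2 (x1=1, x2=0, x3=1, x4=0): fault-free M1=0, M2=1, M3=1, M4=0, M5=0 → 0; observed 1. Eliminates M1 stuck-at-1, M2 stuck-at-0, M4 stuck-at-0.
Only M5 stuck-at-1 is consistent with every test.

M5 stuck-at-1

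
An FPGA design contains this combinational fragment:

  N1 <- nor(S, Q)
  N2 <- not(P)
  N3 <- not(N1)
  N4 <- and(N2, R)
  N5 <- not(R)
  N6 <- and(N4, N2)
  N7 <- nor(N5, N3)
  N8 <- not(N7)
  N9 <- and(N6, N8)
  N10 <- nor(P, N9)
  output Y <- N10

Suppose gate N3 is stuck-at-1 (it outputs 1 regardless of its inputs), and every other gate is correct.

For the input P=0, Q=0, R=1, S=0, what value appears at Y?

Propagate with N3 forced: N1=1, N2=1, N3=1 [stuck-at-1], N4=1, N5=0, N6=1, N7=0, N8=1, N9=1, N10=0.
So Y = 0. (Without the fault it would be 1.)

0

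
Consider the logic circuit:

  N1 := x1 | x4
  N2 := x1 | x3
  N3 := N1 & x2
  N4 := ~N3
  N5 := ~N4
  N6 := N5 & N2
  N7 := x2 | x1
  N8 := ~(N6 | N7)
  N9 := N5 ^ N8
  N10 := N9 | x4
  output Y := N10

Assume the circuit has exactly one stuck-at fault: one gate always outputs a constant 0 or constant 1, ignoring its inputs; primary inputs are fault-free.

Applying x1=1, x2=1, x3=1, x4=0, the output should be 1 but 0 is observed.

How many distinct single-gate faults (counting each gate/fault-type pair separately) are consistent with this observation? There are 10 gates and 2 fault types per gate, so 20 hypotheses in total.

7

Fault-free: N1=1, N2=1, N3=1, N4=0, N5=1, N6=1, N7=1, N8=0, N9=1, N10=1 → 1. Observed 0.
  N1: stuck-at-0 ✓; others ✗
  N2: none of the 2 fault types match ✗
  N3: stuck-at-0 ✓; others ✗
  N4: stuck-at-1 ✓; others ✗
  N5: stuck-at-0 ✓; others ✗
  N6: none of the 2 fault types match ✗
  N7: none of the 2 fault types match ✗
  N8: stuck-at-1 ✓; others ✗
  N9: stuck-at-0 ✓; others ✗
  N10: stuck-at-0 ✓; others ✗
Consistent faults: {N1 stuck-at-0, N3 stuck-at-0, N4 stuck-at-1, N5 stuck-at-0, N8 stuck-at-1, N9 stuck-at-0, N10 stuck-at-0} — 7 in all.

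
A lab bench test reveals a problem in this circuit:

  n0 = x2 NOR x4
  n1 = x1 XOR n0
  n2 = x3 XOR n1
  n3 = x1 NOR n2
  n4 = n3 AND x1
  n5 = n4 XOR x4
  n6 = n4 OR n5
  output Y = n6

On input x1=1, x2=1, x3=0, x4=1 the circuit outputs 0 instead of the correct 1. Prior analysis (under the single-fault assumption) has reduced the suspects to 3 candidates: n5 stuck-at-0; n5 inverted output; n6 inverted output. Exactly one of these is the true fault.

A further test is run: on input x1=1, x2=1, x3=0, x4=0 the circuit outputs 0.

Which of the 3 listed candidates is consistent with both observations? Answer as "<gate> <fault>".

Evaluate each candidate on input x1=1, x2=1, x3=0, x4=0:
  n5 stuck-at-0: n0=0, n1=1, n2=1, n3=0, n4=0, n5=0 [stuck-at-0], n6=0 → 0 — matches
  n5 inverted output: n0=0, n1=1, n2=1, n3=0, n4=0, n5=1 [inverted output], n6=1 → 1 — eliminated
  n6 inverted output: n0=0, n1=1, n2=1, n3=0, n4=0, n5=0, n6=1 [inverted output] → 1 — eliminated
Only n5 stuck-at-0 reproduces the observed 0.

n5 stuck-at-0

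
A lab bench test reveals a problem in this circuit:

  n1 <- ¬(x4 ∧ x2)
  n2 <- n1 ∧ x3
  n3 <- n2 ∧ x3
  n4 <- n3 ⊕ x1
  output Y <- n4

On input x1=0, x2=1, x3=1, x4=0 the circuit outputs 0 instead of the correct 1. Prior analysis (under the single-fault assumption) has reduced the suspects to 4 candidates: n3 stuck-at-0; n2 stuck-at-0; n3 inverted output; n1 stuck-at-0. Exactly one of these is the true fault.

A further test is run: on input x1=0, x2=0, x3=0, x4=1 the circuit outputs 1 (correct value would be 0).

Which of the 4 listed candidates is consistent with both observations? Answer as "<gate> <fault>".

Evaluate each candidate on input x1=0, x2=0, x3=0, x4=1:
  n3 stuck-at-0: n1=1, n2=0, n3=0 [stuck-at-0], n4=0 → 0 — eliminated
  n2 stuck-at-0: n1=1, n2=0 [stuck-at-0], n3=0, n4=0 → 0 — eliminated
  n3 inverted output: n1=1, n2=0, n3=1 [inverted output], n4=1 → 1 — matches
  n1 stuck-at-0: n1=0 [stuck-at-0], n2=0, n3=0, n4=0 → 0 — eliminated
Only n3 inverted output reproduces the observed 1.

n3 inverted output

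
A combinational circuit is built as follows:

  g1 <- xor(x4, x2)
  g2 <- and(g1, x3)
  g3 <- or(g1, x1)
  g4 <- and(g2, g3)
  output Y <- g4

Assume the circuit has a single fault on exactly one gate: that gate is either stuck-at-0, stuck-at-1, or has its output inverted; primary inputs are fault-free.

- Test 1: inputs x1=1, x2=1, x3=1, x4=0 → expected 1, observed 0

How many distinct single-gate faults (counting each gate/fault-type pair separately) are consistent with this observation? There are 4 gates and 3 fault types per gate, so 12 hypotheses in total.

Fault-free: g1=1, g2=1, g3=1, g4=1 → 1. Observed 0.
  g1 stuck-at-0: output 0 ✓
  g1 stuck-at-1: output 1 ✗
  g1 inverted output: output 0 ✓
  g2 stuck-at-0: output 0 ✓
  g2 stuck-at-1: output 1 ✗
  g2 inverted output: output 0 ✓
  g3 stuck-at-0: output 0 ✓
  g3 stuck-at-1: output 1 ✗
  g3 inverted output: output 0 ✓
  g4 stuck-at-0: output 0 ✓
  g4 stuck-at-1: output 1 ✗
  g4 inverted output: output 0 ✓
Consistent faults: {g1 stuck-at-0, g1 inverted output, g2 stuck-at-0, g2 inverted output, g3 stuck-at-0, g3 inverted output, g4 stuck-at-0, g4 inverted output} — 8 in all.

8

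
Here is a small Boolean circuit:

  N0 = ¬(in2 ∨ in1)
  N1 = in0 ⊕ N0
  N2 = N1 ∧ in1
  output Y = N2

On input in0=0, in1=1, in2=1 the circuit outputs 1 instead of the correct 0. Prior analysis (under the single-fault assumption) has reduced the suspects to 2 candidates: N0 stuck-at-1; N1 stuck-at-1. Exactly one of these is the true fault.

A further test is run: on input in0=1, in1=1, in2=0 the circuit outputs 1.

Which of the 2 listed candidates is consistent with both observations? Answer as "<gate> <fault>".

Evaluate each candidate on input in0=1, in1=1, in2=0:
  N0 stuck-at-1: N0=1 [stuck-at-1], N1=0, N2=0 → 0 — eliminated
  N1 stuck-at-1: N0=0, N1=1 [stuck-at-1], N2=1 → 1 — matches
Only N1 stuck-at-1 reproduces the observed 1.

N1 stuck-at-1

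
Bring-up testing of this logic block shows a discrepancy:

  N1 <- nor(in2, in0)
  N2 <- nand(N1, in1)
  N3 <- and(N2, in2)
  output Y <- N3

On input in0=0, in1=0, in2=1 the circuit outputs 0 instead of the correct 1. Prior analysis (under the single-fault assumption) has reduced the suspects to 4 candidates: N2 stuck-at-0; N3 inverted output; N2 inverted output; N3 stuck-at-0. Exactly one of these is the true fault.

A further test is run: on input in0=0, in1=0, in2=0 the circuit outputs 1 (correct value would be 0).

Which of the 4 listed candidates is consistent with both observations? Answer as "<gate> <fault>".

N3 inverted output

Evaluate each candidate on input in0=0, in1=0, in2=0:
  N2 stuck-at-0: N1=1, N2=0 [stuck-at-0], N3=0 → 0 — eliminated
  N3 inverted output: N1=1, N2=1, N3=1 [inverted output] → 1 — matches
  N2 inverted output: N1=1, N2=0 [inverted output], N3=0 → 0 — eliminated
  N3 stuck-at-0: N1=1, N2=1, N3=0 [stuck-at-0] → 0 — eliminated
Only N3 inverted output reproduces the observed 1.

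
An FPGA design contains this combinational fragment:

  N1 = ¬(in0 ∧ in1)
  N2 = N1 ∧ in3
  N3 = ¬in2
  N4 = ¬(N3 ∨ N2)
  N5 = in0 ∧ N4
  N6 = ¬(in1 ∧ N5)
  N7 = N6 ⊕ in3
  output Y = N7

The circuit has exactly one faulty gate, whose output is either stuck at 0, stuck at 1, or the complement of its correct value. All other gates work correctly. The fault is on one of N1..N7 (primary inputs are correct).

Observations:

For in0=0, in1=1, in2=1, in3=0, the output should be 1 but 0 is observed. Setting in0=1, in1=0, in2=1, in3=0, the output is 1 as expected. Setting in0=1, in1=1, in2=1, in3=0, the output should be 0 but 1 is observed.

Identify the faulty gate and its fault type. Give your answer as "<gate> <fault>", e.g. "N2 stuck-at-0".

Fault-free values for test 1 (in0=0, in1=1, in2=1, in3=0): N1=1, N2=0, N3=0, N4=1, N5=0, N6=1, N7=1, giving Y=1. Observed 0.
Test 1: faults giving observed 0 are {N5 stuck-at-1, N5 inverted output, N6 stuck-at-0, N6 inverted output, N7 stuck-at-0, N7 inverted output}.
Test 2 (in0=1, in1=0, in2=1, in3=0): fault-free N1=1, N2=0, N3=0, N4=1, N5=1, N6=1, N7=1 → 1; observed 1. Eliminates N6 stuck-at-0, N6 inverted output, N7 stuck-at-0, N7 inverted output.
Test 3 (in0=1, in1=1, in2=1, in3=0): fault-free N1=0, N2=0, N3=0, N4=1, N5=1, N6=0, N7=0 → 0; observed 1. Eliminates N5 stuck-at-1.
Only N5 inverted output is consistent with every test.

N5 inverted output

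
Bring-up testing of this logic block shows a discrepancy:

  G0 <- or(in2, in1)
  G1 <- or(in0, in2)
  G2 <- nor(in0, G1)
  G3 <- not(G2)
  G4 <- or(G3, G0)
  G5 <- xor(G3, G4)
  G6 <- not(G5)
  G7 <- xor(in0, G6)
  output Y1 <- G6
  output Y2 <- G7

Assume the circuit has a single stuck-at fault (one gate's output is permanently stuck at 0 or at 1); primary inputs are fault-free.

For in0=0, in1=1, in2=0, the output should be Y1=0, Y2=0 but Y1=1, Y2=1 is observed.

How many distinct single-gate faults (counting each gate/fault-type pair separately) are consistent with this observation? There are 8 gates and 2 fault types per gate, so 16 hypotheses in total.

Fault-free: G0=1, G1=0, G2=1, G3=0, G4=1, G5=1, G6=0, G7=0 → Y1=0, Y2=0. Observed Y1=1, Y2=1.
  G0: stuck-at-0 ✓; others ✗
  G1: stuck-at-1 ✓; others ✗
  G2: stuck-at-0 ✓; others ✗
  G3: stuck-at-1 ✓; others ✗
  G4: stuck-at-0 ✓; others ✗
  G5: stuck-at-0 ✓; others ✗
  G6: stuck-at-1 ✓; others ✗
  G7: none of the 2 fault types match ✗
Consistent faults: {G0 stuck-at-0, G1 stuck-at-1, G2 stuck-at-0, G3 stuck-at-1, G4 stuck-at-0, G5 stuck-at-0, G6 stuck-at-1} — 7 in all.

7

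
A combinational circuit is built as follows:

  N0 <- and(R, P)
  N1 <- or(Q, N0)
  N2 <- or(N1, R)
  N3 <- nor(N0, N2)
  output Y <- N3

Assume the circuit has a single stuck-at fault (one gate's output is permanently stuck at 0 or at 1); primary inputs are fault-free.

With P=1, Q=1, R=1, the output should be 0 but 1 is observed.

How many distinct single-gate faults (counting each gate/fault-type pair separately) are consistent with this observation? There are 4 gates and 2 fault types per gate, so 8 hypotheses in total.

Fault-free: N0=1, N1=1, N2=1, N3=0 → 0. Observed 1.
  N0 stuck-at-0: output 0 ✗
  N0 stuck-at-1: output 0 ✗
  N1 stuck-at-0: output 0 ✗
  N1 stuck-at-1: output 0 ✗
  N2 stuck-at-0: output 0 ✗
  N2 stuck-at-1: output 0 ✗
  N3 stuck-at-0: output 0 ✗
  N3 stuck-at-1: output 1 ✓
Consistent faults: {N3 stuck-at-1} — 1 in all.

1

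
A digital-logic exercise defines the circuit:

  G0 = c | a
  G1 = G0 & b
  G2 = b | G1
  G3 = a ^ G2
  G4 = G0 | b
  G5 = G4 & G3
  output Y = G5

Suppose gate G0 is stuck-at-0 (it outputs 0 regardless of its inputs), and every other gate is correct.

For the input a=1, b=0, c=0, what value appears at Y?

0

Propagate with G0 forced: G0=0 [stuck-at-0], G1=0, G2=0, G3=1, G4=0, G5=0.
So Y = 0. (Without the fault it would be 1.)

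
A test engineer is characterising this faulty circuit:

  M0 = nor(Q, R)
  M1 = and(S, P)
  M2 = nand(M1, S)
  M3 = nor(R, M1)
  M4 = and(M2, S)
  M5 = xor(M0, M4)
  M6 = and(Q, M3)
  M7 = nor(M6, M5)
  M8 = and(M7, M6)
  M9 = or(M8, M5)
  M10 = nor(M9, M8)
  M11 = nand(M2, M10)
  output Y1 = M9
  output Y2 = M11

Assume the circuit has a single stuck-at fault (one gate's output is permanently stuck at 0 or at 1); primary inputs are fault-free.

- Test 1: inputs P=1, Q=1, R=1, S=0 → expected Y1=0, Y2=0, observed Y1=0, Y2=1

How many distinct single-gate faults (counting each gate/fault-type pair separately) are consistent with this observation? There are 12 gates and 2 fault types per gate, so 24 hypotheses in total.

Fault-free: M0=0, M1=0, M2=1, M3=0, M4=0, M5=0, M6=0, M7=1, M8=0, M9=0, M10=1, M11=0 → Y1=0, Y2=0. Observed Y1=0, Y2=1.
  M0: none of the 2 fault types match ✗
  M1: none of the 2 fault types match ✗
  M2: stuck-at-0 ✓; others ✗
  M3: none of the 2 fault types match ✗
  M4: none of the 2 fault types match ✗
  M5: none of the 2 fault types match ✗
  M6: none of the 2 fault types match ✗
  M7: none of the 2 fault types match ✗
  M8: none of the 2 fault types match ✗
  M9: none of the 2 fault types match ✗
  M10: stuck-at-0 ✓; others ✗
  M11: stuck-at-1 ✓; others ✗
Consistent faults: {M2 stuck-at-0, M10 stuck-at-0, M11 stuck-at-1} — 3 in all.

3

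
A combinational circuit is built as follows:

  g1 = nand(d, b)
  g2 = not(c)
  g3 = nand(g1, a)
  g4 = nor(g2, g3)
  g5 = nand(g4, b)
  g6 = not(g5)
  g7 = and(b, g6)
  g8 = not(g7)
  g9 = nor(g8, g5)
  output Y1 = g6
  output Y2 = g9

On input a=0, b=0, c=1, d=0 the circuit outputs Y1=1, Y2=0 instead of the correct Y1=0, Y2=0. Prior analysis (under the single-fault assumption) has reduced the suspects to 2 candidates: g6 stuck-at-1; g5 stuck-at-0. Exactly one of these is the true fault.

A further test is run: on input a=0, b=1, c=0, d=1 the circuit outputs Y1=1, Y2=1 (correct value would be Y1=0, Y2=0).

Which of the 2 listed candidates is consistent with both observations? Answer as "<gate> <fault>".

g5 stuck-at-0

Evaluate each candidate on input a=0, b=1, c=0, d=1:
  g6 stuck-at-1: g1=0, g2=1, g3=1, g4=0, g5=1, g6=1 [stuck-at-1], g7=1, g8=0, g9=0 → Y1=1, Y2=0 — eliminated
  g5 stuck-at-0: g1=0, g2=1, g3=1, g4=0, g5=0 [stuck-at-0], g6=1, g7=1, g8=0, g9=1 → Y1=1, Y2=1 — matches
Only g5 stuck-at-0 reproduces the observed Y1=1, Y2=1.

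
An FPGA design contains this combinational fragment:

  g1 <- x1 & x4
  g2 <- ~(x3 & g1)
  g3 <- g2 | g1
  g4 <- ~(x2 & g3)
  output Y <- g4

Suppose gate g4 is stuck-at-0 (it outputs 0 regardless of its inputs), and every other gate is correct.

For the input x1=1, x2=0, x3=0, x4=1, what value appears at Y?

0

Propagate with g4 forced: g1=1, g2=1, g3=1, g4=0 [stuck-at-0].
So Y = 0. (Without the fault it would be 1.)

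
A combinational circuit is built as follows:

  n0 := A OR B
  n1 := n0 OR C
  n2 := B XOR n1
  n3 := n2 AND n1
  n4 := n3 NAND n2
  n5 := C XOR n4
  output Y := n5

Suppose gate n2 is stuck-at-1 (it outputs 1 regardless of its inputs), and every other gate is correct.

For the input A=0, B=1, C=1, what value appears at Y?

1

Propagate with n2 forced: n0=1, n1=1, n2=1 [stuck-at-1], n3=1, n4=0, n5=1.
So Y = 1. (Without the fault it would be 0.)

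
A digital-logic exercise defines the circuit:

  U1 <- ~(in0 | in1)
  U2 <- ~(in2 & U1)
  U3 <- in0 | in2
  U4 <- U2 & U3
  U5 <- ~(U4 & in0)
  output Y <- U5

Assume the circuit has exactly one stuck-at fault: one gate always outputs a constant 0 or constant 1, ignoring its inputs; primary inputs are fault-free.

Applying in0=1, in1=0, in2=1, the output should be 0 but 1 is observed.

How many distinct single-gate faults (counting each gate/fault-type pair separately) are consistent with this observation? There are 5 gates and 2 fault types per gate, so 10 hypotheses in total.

5

Fault-free: U1=0, U2=1, U3=1, U4=1, U5=0 → 0. Observed 1.
  U1 stuck-at-0: output 0 ✗
  U1 stuck-at-1: output 1 ✓
  U2 stuck-at-0: output 1 ✓
  U2 stuck-at-1: output 0 ✗
  U3 stuck-at-0: output 1 ✓
  U3 stuck-at-1: output 0 ✗
  U4 stuck-at-0: output 1 ✓
  U4 stuck-at-1: output 0 ✗
  U5 stuck-at-0: output 0 ✗
  U5 stuck-at-1: output 1 ✓
Consistent faults: {U1 stuck-at-1, U2 stuck-at-0, U3 stuck-at-0, U4 stuck-at-0, U5 stuck-at-1} — 5 in all.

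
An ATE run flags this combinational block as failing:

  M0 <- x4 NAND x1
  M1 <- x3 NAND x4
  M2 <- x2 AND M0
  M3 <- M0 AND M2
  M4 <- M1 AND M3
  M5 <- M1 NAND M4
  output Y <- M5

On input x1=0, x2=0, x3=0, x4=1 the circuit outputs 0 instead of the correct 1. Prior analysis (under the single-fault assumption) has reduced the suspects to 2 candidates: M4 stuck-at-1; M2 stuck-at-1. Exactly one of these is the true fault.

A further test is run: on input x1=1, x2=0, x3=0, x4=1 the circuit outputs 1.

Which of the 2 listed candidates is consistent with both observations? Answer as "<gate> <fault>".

Evaluate each candidate on input x1=1, x2=0, x3=0, x4=1:
  M4 stuck-at-1: M0=0, M1=1, M2=0, M3=0, M4=1 [stuck-at-1], M5=0 → 0 — eliminated
  M2 stuck-at-1: M0=0, M1=1, M2=1 [stuck-at-1], M3=0, M4=0, M5=1 → 1 — matches
Only M2 stuck-at-1 reproduces the observed 1.

M2 stuck-at-1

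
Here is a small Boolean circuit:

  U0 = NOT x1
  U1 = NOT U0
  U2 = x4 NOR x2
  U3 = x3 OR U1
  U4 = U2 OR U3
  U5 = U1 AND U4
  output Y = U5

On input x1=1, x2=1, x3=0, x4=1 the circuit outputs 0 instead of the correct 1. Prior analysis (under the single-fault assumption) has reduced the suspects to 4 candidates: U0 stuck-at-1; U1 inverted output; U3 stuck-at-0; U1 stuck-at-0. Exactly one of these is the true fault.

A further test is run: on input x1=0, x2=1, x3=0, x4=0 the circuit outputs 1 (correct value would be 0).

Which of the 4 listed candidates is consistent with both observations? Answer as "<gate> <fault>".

U1 inverted output

Evaluate each candidate on input x1=0, x2=1, x3=0, x4=0:
  U0 stuck-at-1: U0=1 [stuck-at-1], U1=0, U2=0, U3=0, U4=0, U5=0 → 0 — eliminated
  U1 inverted output: U0=1, U1=1 [inverted output], U2=0, U3=1, U4=1, U5=1 → 1 — matches
  U3 stuck-at-0: U0=1, U1=0, U2=0, U3=0 [stuck-at-0], U4=0, U5=0 → 0 — eliminated
  U1 stuck-at-0: U0=1, U1=0 [stuck-at-0], U2=0, U3=0, U4=0, U5=0 → 0 — eliminated
Only U1 inverted output reproduces the observed 1.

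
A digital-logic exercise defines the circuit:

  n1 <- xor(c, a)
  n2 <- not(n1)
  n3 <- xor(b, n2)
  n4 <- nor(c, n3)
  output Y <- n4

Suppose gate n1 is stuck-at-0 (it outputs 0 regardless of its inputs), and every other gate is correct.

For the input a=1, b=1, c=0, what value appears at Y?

Propagate with n1 forced: n1=0 [stuck-at-0], n2=1, n3=0, n4=1.
So Y = 1. (Without the fault it would be 0.)

1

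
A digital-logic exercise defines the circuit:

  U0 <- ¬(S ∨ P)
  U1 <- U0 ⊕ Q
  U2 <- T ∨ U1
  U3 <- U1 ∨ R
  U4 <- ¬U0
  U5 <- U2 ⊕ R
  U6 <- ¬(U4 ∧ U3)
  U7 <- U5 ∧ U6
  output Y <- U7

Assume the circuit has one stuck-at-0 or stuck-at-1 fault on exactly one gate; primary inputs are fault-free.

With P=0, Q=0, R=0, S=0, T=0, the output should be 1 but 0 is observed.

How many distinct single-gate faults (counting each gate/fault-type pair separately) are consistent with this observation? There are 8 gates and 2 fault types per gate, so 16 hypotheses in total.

7

Fault-free: U0=1, U1=1, U2=1, U3=1, U4=0, U5=1, U6=1, U7=1 → 1. Observed 0.
  U0: stuck-at-0 ✓; others ✗
  U1: stuck-at-0 ✓; others ✗
  U2: stuck-at-0 ✓; others ✗
  U3: none of the 2 fault types match ✗
  U4: stuck-at-1 ✓; others ✗
  U5: stuck-at-0 ✓; others ✗
  U6: stuck-at-0 ✓; others ✗
  U7: stuck-at-0 ✓; others ✗
Consistent faults: {U0 stuck-at-0, U1 stuck-at-0, U2 stuck-at-0, U4 stuck-at-1, U5 stuck-at-0, U6 stuck-at-0, U7 stuck-at-0} — 7 in all.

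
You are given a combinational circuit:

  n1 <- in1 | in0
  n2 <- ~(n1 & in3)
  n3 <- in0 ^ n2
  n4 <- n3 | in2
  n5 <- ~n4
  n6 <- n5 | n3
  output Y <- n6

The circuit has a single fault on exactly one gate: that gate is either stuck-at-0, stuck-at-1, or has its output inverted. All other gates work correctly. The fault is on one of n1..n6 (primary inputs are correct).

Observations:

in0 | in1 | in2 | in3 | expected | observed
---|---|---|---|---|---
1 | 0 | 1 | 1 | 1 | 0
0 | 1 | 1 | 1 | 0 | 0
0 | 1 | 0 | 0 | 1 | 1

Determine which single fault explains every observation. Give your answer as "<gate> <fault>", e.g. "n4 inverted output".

n3 stuck-at-0

Fault-free values for test 1 (in0=1, in1=0, in2=1, in3=1): n1=1, n2=0, n3=1, n4=1, n5=0, n6=1, giving Y=1. Observed 0.
Test 1: faults giving observed 0 are {n1 stuck-at-0, n1 inverted output, n2 stuck-at-1, n2 inverted output, n3 stuck-at-0, n3 inverted output, n6 stuck-at-0, n6 inverted output}.
Test 2 (in0=0, in1=1, in2=1, in3=1): fault-free n1=1, n2=0, n3=0, n4=1, n5=0, n6=0 → 0; observed 0. Eliminates n1 stuck-at-0, n1 inverted output, n2 stuck-at-1, n2 inverted output, n3 inverted output, n6 inverted output.
Test 3 (in0=0, in1=1, in2=0, in3=0): fault-free n1=1, n2=1, n3=1, n4=1, n5=0, n6=1 → 1; observed 1. Eliminates n6 stuck-at-0.
Only n3 stuck-at-0 is consistent with every test.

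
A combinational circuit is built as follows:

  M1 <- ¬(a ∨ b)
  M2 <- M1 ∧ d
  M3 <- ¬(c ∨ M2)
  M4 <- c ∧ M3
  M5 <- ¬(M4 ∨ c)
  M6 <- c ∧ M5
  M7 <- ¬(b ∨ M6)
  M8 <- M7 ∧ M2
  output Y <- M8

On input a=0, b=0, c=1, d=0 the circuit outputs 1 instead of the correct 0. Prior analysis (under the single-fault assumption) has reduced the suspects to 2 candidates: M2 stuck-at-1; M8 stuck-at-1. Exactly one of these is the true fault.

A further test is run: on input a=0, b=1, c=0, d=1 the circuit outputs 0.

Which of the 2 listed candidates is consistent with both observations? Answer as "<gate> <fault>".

Evaluate each candidate on input a=0, b=1, c=0, d=1:
  M2 stuck-at-1: M1=0, M2=1 [stuck-at-1], M3=0, M4=0, M5=1, M6=0, M7=0, M8=0 → 0 — matches
  M8 stuck-at-1: M1=0, M2=0, M3=1, M4=0, M5=1, M6=0, M7=0, M8=1 [stuck-at-1] → 1 — eliminated
Only M2 stuck-at-1 reproduces the observed 0.

M2 stuck-at-1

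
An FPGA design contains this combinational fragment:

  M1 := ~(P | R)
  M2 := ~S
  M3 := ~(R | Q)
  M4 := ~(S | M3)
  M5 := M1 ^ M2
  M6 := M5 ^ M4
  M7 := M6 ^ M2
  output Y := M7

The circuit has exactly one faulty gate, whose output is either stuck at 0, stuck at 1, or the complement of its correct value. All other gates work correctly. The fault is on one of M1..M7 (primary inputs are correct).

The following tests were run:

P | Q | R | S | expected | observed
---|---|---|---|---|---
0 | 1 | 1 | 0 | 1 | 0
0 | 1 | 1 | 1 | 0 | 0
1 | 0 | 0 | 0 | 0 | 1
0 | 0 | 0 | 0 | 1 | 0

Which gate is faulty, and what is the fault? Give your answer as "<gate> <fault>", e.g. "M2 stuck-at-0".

Fault-free values for test 1 (P=0, Q=1, R=1, S=0): M1=0, M2=1, M3=0, M4=1, M5=1, M6=0, M7=1, giving Y=1. Observed 0.
Test 1: faults giving observed 0 are {M1 stuck-at-1, M1 inverted output, M3 stuck-at-1, M3 inverted output, M4 stuck-at-0, M4 inverted output, M5 stuck-at-0, M5 inverted output, M6 stuck-at-1, M6 inverted output, M7 stuck-at-0, M7 inverted output}.
Test 2 (P=0, Q=1, R=1, S=1): fault-free M1=0, M2=0, M3=0, M4=0, M5=0, M6=0, M7=0 → 0; observed 0. Eliminates M1 stuck-at-1, M1 inverted output, M4 inverted output, M5 inverted output, M6 stuck-at-1, M6 inverted output, M7 inverted output.
Test 3 (P=1, Q=0, R=0, S=0): fault-free M1=0, M2=1, M3=1, M4=0, M5=1, M6=1, M7=0 → 0; observed 1. Eliminates M3 stuck-at-1, M4 stuck-at-0, M7 stuck-at-0.
Test 4 (P=0, Q=0, R=0, S=0): fault-free M1=1, M2=1, M3=1, M4=0, M5=0, M6=0, M7=1 → 1; observed 0. Eliminates M5 stuck-at-0.
Only M3 inverted output is consistent with every test.

M3 inverted output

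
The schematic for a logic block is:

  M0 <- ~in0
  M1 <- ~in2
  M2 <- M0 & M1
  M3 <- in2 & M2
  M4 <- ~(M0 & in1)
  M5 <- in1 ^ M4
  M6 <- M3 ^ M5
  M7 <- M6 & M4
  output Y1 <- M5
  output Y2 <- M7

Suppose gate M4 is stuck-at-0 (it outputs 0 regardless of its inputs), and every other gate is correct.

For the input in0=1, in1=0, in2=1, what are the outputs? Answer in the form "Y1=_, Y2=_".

Y1=0, Y2=0

Propagate with M4 forced: M0=0, M1=0, M2=0, M3=0, M4=0 [stuck-at-0], M5=0, M6=0, M7=0.
So the outputs are Y1=0, Y2=0. (Without the fault they would be Y1=1, Y2=1.)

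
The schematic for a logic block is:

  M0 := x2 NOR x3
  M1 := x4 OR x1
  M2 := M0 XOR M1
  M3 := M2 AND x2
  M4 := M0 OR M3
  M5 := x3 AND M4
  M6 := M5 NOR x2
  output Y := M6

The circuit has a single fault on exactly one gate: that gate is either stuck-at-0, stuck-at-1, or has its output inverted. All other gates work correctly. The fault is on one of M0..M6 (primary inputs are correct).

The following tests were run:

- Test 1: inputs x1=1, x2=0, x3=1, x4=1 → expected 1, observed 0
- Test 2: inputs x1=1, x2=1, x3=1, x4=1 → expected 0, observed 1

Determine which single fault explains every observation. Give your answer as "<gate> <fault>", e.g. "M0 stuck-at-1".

M6 inverted output

Fault-free values for test 1 (x1=1, x2=0, x3=1, x4=1): M0=0, M1=1, M2=1, M3=0, M4=0, M5=0, M6=1, giving Y=1. Observed 0.
Test 1: faults giving observed 0 are {M0 stuck-at-1, M0 inverted output, M3 stuck-at-1, M3 inverted output, M4 stuck-at-1, M4 inverted output, M5 stuck-at-1, M5 inverted output, M6 stuck-at-0, M6 inverted output}.
Test 2 (x1=1, x2=1, x3=1, x4=1): fault-free M0=0, M1=1, M2=1, M3=1, M4=1, M5=1, M6=0 → 0; observed 1. Eliminates M0 stuck-at-1, M0 inverted output, M3 stuck-at-1, M3 inverted output, M4 stuck-at-1, M4 inverted output, M5 stuck-at-1, M5 inverted output, M6 stuck-at-0.
Only M6 inverted output is consistent with every test.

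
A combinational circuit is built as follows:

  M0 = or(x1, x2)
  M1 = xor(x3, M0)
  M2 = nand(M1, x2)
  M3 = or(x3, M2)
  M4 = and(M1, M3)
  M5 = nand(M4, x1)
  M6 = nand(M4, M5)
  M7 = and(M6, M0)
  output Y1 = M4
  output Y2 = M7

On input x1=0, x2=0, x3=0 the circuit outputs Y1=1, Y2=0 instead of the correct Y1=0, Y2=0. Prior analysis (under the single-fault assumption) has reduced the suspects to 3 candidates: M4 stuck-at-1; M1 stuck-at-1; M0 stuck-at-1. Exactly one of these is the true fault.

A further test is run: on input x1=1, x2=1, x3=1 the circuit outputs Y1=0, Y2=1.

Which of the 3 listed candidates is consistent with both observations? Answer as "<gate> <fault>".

Evaluate each candidate on input x1=1, x2=1, x3=1:
  M4 stuck-at-1: M0=1, M1=0, M2=1, M3=1, M4=1 [stuck-at-1], M5=0, M6=1, M7=1 → Y1=1, Y2=1 — eliminated
  M1 stuck-at-1: M0=1, M1=1 [stuck-at-1], M2=0, M3=1, M4=1, M5=0, M6=1, M7=1 → Y1=1, Y2=1 — eliminated
  M0 stuck-at-1: M0=1 [stuck-at-1], M1=0, M2=1, M3=1, M4=0, M5=1, M6=1, M7=1 → Y1=0, Y2=1 — matches
Only M0 stuck-at-1 reproduces the observed Y1=0, Y2=1.

M0 stuck-at-1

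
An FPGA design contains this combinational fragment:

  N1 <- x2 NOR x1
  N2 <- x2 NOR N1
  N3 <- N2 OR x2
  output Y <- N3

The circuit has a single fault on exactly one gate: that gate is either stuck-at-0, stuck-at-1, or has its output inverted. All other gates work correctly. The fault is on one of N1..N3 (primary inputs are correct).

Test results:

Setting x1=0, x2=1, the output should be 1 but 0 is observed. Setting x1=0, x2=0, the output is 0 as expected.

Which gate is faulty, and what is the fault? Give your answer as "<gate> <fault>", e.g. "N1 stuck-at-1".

Fault-free values for test 1 (x1=0, x2=1): N1=0, N2=0, N3=1, giving Y=1. Observed 0.
Test 1: faults giving observed 0 are {N3 stuck-at-0, N3 inverted output}.
Test 2 (x1=0, x2=0): fault-free N1=1, N2=0, N3=0 → 0; observed 0. Eliminates N3 inverted output.
Only N3 stuck-at-0 is consistent with every test.

N3 stuck-at-0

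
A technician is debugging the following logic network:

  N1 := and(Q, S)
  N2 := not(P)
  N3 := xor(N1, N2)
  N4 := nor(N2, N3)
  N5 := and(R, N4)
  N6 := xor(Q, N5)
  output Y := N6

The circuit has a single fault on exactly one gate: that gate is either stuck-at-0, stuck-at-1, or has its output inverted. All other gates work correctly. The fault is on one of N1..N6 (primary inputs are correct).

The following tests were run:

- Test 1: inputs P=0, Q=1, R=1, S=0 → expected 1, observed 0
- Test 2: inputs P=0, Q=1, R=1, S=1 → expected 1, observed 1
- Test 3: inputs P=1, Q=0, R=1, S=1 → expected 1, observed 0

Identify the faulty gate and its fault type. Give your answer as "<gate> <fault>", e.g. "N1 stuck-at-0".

N2 inverted output

Fault-free values for test 1 (P=0, Q=1, R=1, S=0): N1=0, N2=1, N3=1, N4=0, N5=0, N6=1, giving Y=1. Observed 0.
Test 1: faults giving observed 0 are {N2 stuck-at-0, N2 inverted output, N4 stuck-at-1, N4 inverted output, N5 stuck-at-1, N5 inverted output, N6 stuck-at-0, N6 inverted output}.
Test 2 (P=0, Q=1, R=1, S=1): fault-free N1=1, N2=1, N3=0, N4=0, N5=0, N6=1 → 1; observed 1. Eliminates N4 stuck-at-1, N4 inverted output, N5 stuck-at-1, N5 inverted output, N6 stuck-at-0, N6 inverted output.
Test 3 (P=1, Q=0, R=1, S=1): fault-free N1=0, N2=0, N3=0, N4=1, N5=1, N6=1 → 1; observed 0. Eliminates N2 stuck-at-0.
Only N2 inverted output is consistent with every test.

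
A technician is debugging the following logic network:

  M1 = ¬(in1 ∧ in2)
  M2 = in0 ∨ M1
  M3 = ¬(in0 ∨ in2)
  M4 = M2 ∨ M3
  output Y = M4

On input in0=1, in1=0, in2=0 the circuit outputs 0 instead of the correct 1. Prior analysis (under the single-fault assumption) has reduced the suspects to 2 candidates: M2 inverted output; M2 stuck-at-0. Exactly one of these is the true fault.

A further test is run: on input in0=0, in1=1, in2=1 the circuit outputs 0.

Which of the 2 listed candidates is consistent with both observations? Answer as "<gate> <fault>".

M2 stuck-at-0

Evaluate each candidate on input in0=0, in1=1, in2=1:
  M2 inverted output: M1=0, M2=1 [inverted output], M3=0, M4=1 → 1 — eliminated
  M2 stuck-at-0: M1=0, M2=0 [stuck-at-0], M3=0, M4=0 → 0 — matches
Only M2 stuck-at-0 reproduces the observed 0.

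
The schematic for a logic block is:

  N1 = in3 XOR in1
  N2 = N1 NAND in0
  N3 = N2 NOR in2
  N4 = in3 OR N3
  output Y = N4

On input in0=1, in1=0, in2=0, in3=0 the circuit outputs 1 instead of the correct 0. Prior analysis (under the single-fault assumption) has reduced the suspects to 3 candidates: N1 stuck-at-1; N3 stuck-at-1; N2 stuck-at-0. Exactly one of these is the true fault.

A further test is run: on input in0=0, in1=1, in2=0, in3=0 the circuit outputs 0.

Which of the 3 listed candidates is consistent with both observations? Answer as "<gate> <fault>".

Evaluate each candidate on input in0=0, in1=1, in2=0, in3=0:
  N1 stuck-at-1: N1=1 [stuck-at-1], N2=1, N3=0, N4=0 → 0 — matches
  N3 stuck-at-1: N1=1, N2=1, N3=1 [stuck-at-1], N4=1 → 1 — eliminated
  N2 stuck-at-0: N1=1, N2=0 [stuck-at-0], N3=1, N4=1 → 1 — eliminated
Only N1 stuck-at-1 reproduces the observed 0.

N1 stuck-at-1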